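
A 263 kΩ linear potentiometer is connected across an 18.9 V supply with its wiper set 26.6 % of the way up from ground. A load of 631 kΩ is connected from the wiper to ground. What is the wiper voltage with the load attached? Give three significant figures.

The wiper splits the pot into (1−α)R = 193.0 kΩ above and αR = 69.96 kΩ below.
Lower section ‖ load = 62.98 kΩ.
V_wiper = 18.9 × 62.98/(193.0 + 62.98) = 4.65 V.

V ≈ 4.65 V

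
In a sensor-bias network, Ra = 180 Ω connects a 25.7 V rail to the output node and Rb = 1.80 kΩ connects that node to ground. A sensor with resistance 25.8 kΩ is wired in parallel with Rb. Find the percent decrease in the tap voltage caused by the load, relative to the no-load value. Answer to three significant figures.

The divider's output (Thévenin) resistance is Ra‖Rb = 163.6 Ω.
Fractional drop under load = R_th/(R_th + R_L) = 163.6 / (163.6 + 25800) = 0.006303.
So the output falls by 0.630 %.

0.630 %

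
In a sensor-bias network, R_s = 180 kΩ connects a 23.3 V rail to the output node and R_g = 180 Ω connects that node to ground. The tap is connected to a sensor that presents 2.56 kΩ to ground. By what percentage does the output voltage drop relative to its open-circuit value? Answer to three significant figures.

6.56 %

The divider's output (Thévenin) resistance is R_s‖R_g = 179.8 Ω.
Fractional drop under load = R_th/(R_th + R_L) = 179.8 / (179.8 + 2560) = 0.06563.
So the output falls by 6.56 %.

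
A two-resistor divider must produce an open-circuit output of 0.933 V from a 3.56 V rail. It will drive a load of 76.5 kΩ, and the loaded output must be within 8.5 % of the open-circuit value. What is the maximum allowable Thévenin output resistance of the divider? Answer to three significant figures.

R_th ≤ 7.11 kΩ

Loading drop = R_th/(R_th + R_L) ≤ 0.0850, so R_th ≤ R_L · ε/(1−ε) = 76.5 kΩ × 0.0850/0.9150 = 7.11 kΩ.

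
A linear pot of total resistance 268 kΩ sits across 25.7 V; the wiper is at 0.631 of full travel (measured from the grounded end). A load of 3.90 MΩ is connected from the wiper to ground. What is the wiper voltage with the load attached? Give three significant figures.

V ≈ 16.0 V

The wiper splits the pot into (1−α)R = 98.89 kΩ above and αR = 169.1 kΩ below.
Lower section ‖ load = 162.1 kΩ.
V_wiper = 25.7 × 162.1/(98.89 + 162.1) = 16.0 V.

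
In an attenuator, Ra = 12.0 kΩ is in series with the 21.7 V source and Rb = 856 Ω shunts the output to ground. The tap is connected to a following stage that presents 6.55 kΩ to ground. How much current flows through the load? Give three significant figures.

Rb‖R_L = 757.1 Ω; V_out = 21.7 × 757.1/12760 = 1.288 V.
I_L = V_out / R_L = 1.288 / 6.55 kΩ = 0.197 mA.

I_L ≈ 0.197 mA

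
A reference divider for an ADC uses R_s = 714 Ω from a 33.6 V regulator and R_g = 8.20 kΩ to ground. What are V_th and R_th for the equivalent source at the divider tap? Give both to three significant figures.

V_th is the open-circuit tap voltage: 33.6 × 8200/(714 + 8200) = 30.9 V.
With the supply zeroed, R_s and R_g appear in parallel from the tap: R_th = R_s‖R_g = (714 × 8200)/8914 = 657 Ω.

V_th = 30.9 V, R_th = 657 Ω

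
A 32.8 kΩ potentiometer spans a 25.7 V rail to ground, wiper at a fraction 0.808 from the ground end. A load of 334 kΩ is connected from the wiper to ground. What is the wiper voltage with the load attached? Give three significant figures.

The wiper splits the pot into (1−α)R = 6.298 kΩ above and αR = 26.50 kΩ below.
Lower section ‖ load = 24.55 kΩ.
V_wiper = 25.7 × 24.55/(6.298 + 24.55) = 20.5 V.

V ≈ 20.5 V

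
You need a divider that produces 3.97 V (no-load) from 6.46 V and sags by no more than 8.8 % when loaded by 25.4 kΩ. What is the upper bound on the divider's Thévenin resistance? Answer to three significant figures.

R_th ≤ 2.45 kΩ

Loading drop = R_th/(R_th + R_L) ≤ 0.0880, so R_th ≤ R_L · ε/(1−ε) = 25.4 kΩ × 0.0880/0.9120 = 2.45 kΩ.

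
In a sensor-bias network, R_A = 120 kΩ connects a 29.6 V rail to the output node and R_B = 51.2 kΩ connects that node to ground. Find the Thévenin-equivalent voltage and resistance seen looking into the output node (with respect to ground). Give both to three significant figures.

V_th is the open-circuit tap voltage: 29.6 × 51.2/(120 + 51.2) = 8.85 V.
With the supply zeroed, R_A and R_B appear in parallel from the tap: R_th = R_A‖R_B = (120 × 51.2)/171.2 = 35.9 kΩ.

V_th = 8.85 V, R_th = 35.9 kΩ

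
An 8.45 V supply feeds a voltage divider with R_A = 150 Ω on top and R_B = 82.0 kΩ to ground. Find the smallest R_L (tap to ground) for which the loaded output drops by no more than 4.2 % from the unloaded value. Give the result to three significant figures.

Output resistance R_th = R_A‖R_B = (150 × 82000)/82150 = 149.7 Ω.
The fractional drop is R_th/(R_th + R_L); requiring this ≤ 0.0420 gives R_L ≥ R_th(1/0.0420 − 1) = 149.7 × 22.81 = 3.42 kΩ.

R_L(min) ≈ 3.42 kΩ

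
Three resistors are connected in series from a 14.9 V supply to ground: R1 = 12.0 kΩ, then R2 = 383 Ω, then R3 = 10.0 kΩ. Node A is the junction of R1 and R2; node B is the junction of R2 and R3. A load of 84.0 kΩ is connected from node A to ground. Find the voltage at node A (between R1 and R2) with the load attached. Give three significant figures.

V ≈ 6.48 V

Below node A the series string R2+R3 = 10380 Ω sits in parallel with the 84000 Ω load: 9241 Ω.
V_A = 14.9 × 9241/(12000 + 9241) = 6.48 V.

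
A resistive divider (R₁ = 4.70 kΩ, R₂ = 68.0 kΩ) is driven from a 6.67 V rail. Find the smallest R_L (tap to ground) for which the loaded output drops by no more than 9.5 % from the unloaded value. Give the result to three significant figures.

Output resistance R_th = R₁‖R₂ = (4.70 × 68.0)/72.70 = 4.396 kΩ.
The fractional drop is R_th/(R_th + R_L); requiring this ≤ 0.0950 gives R_L ≥ R_th(1/0.0950 − 1) = 4.396 × 9.526 = 41.9 kΩ.

R_L(min) ≈ 41.9 kΩ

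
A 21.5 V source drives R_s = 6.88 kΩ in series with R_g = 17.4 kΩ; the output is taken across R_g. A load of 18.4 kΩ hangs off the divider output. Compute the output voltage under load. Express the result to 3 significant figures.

The load sits in parallel with R_g: R_g‖R_L = (17.4 × 18.4) / (17.4 + 18.4) = 8.943 kΩ.
V_out = 21.5 × 8.943 / (6.88 + 8.943) = 21.5 × 8.943/15.82 = 12.2 V.
(Unloaded it would have been 15.4 V.)

V_out ≈ 12.2 V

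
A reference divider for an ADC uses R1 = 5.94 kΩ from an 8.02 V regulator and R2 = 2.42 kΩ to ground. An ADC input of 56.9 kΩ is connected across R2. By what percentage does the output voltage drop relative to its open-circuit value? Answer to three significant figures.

2.93 %

The divider's output (Thévenin) resistance is R1‖R2 = 1.719 kΩ.
Fractional drop under load = R_th/(R_th + R_L) = 1.719 / (1.719 + 56.9) = 0.02933.
So the output falls by 2.93 %.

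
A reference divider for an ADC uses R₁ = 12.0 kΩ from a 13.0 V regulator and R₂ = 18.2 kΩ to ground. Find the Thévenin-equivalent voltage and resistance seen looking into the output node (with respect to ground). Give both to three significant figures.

V_th = 7.83 V, R_th = 7.23 kΩ

V_th is the open-circuit tap voltage: 13.0 × 18.2/(12.0 + 18.2) = 7.83 V.
With the supply zeroed, R₁ and R₂ appear in parallel from the tap: R_th = R₁‖R₂ = (12.0 × 18.2)/30.20 = 7.23 kΩ.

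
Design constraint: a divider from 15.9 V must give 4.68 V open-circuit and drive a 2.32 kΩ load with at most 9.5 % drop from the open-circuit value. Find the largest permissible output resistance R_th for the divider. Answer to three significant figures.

R_th ≤ 244 Ω

Loading drop = R_th/(R_th + R_L) ≤ 0.0950, so R_th ≤ R_L · ε/(1−ε) = 2.32 kΩ × 0.0950/0.9050 = 244 Ω.
(Any R1, R2 with R2/(R1+R2) = 0.294 and R1‖R2 ≤ 244 Ω will meet the spec.)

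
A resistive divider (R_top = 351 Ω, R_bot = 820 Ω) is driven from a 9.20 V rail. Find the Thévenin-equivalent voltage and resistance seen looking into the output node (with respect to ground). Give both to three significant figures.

V_th = 6.44 V, R_th = 246 Ω

V_th is the open-circuit tap voltage: 9.20 × 820/(351 + 820) = 6.44 V.
With the supply zeroed, R_top and R_bot appear in parallel from the tap: R_th = R_top‖R_bot = (351 × 820)/1171 = 246 Ω.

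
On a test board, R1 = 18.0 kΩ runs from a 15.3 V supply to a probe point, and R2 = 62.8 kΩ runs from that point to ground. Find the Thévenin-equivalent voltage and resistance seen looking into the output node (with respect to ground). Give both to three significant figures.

V_th = 11.9 V, R_th = 14.0 kΩ

V_th is the open-circuit tap voltage: 15.3 × 62.8/(18.0 + 62.8) = 11.9 V.
With the supply zeroed, R1 and R2 appear in parallel from the tap: R_th = R1‖R2 = (18.0 × 62.8)/80.80 = 14.0 kΩ.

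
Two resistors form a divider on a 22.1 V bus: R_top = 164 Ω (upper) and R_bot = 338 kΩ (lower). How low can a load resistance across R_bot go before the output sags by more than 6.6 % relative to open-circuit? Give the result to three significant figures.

R_L(min) ≈ 2.32 kΩ

Output resistance R_th = R_top‖R_bot = (164 × 338000)/338200 = 163.9 Ω.
The fractional drop is R_th/(R_th + R_L); requiring this ≤ 0.0660 gives R_L ≥ R_th(1/0.0660 − 1) = 163.9 × 14.15 = 2.32 kΩ.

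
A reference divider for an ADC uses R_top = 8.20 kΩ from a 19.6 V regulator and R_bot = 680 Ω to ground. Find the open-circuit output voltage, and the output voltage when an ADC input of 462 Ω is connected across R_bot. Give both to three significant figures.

Open-circuit: V = 19.6 × 680/(8200 + 680) = 1.50 V.
With the load, R_bot becomes R_bot‖R_L = 275.1 Ω, so V = 19.6 × 275.1/8475 = 0.636 V.

Unloaded: 1.50 V; loaded: 0.636 V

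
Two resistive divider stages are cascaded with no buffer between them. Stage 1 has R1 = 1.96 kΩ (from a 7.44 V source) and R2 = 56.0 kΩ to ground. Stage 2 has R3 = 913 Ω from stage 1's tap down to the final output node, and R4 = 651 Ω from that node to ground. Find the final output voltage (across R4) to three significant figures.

Stage 2 presents R3+R4 = 1564 Ω as a load on stage 1's tap.
Stage 1's lower leg becomes R2‖(R3+R4) = 1522 Ω, so V_mid = 7.44 × 1522/3482 = 3.251 V.
Stage 2 is itself unloaded: V_out = V_mid × R4/(R3+R4) = 3.251 × 651/1564 = 1.35 V.

V_out ≈ 1.35 V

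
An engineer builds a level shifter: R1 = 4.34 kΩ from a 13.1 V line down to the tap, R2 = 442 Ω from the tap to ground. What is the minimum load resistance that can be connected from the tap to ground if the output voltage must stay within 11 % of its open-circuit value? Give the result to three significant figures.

Output resistance R_th = R1‖R2 = (4340 × 442)/4782 = 401.1 Ω.
The fractional drop is R_th/(R_th + R_L); requiring this ≤ 0.110 gives R_L ≥ R_th(1/0.110 − 1) = 401.1 × 8.091 = 3.25 kΩ.

R_L(min) ≈ 3.25 kΩ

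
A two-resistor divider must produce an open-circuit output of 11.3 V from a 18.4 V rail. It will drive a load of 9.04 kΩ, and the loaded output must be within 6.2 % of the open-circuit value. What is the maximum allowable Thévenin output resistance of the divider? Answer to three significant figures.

Loading drop = R_th/(R_th + R_L) ≤ 0.0620, so R_th ≤ R_L · ε/(1−ε) = 9.04 kΩ × 0.0620/0.9380 = 598 Ω.

R_th ≤ 598 Ω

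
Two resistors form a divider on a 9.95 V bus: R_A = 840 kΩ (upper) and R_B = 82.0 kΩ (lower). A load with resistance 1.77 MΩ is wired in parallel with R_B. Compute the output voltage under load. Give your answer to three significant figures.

V_out ≈ 0.849 V

The load sits in parallel with R_B: R_B‖R_L = (82.0 × 1770) / (82.0 + 1770) = 78.37 kΩ.
V_out = 9.95 × 78.37 / (840 + 78.37) = 9.95 × 78.37/918.4 = 0.849 V.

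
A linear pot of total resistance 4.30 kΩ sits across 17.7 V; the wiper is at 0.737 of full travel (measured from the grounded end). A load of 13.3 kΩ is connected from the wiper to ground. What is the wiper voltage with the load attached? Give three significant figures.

V ≈ 12.3 V

The wiper splits the pot into (1−α)R = 1.131 kΩ above and αR = 3.169 kΩ below.
Lower section ‖ load = 2.559 kΩ.
V_wiper = 17.7 × 2.559/(1.131 + 2.559) = 12.3 V.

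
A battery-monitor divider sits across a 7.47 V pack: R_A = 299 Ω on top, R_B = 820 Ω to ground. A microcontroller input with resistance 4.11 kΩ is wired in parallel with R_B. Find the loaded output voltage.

The load sits in parallel with R_B: R_B‖R_L = (820 × 4110) / (820 + 4110) = 683.6 Ω.
V_out = 7.47 × 683.6 / (299 + 683.6) = 7.47 × 683.6/982.6 = 5.20 V.
(Unloaded it would have been 5.47 V.)

V_out ≈ 5.20 V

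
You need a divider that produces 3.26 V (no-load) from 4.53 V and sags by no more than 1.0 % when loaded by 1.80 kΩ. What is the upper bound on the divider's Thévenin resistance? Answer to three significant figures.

R_th ≤ 18.2 Ω

Loading drop = R_th/(R_th + R_L) ≤ 0.0100, so R_th ≤ R_L · ε/(1−ε) = 1.80 kΩ × 0.0100/0.9900 = 18.2 Ω.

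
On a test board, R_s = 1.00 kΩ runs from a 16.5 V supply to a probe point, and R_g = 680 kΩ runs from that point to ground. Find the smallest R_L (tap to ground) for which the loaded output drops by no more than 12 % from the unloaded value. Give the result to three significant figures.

Output resistance R_th = R_s‖R_g = (1000 × 680000)/681000 = 998.5 Ω.
The fractional drop is R_th/(R_th + R_L); requiring this ≤ 0.120 gives R_L ≥ R_th(1/0.120 − 1) = 998.5 × 7.333 = 7.32 kΩ.

R_L(min) ≈ 7.32 kΩ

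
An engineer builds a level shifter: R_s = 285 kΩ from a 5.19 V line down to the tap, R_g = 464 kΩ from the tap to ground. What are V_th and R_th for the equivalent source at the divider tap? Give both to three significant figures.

V_th is the open-circuit tap voltage: 5.19 × 464/(285 + 464) = 3.22 V.
With the supply zeroed, R_s and R_g appear in parallel from the tap: R_th = R_s‖R_g = (285 × 464)/749.0 = 177 kΩ.

V_th = 3.22 V, R_th = 177 kΩ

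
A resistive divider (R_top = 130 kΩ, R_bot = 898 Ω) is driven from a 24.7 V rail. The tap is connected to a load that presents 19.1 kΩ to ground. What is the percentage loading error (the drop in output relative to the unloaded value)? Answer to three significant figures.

4.46 %

The divider's output (Thévenin) resistance is R_top‖R_bot = 891.8 Ω.
Fractional drop under load = R_th/(R_th + R_L) = 891.8 / (891.8 + 19100) = 0.04461.
So the output falls by 4.46 %.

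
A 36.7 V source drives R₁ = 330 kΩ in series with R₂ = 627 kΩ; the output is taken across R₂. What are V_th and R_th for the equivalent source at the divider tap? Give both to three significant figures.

V_th is the open-circuit tap voltage: 36.7 × 627/(330 + 627) = 24.0 V.
With the supply zeroed, R₁ and R₂ appear in parallel from the tap: R_th = R₁‖R₂ = (330 × 627)/957.0 = 216 kΩ.

V_th = 24.0 V, R_th = 216 kΩ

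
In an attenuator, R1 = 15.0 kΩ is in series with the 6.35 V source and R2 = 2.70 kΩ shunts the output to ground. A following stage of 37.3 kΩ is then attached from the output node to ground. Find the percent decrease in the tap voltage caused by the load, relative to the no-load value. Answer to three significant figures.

5.78 %

The divider's output (Thévenin) resistance is R1‖R2 = 2.288 kΩ.
Fractional drop under load = R_th/(R_th + R_L) = 2.288 / (2.288 + 37.3) = 0.05780.
So the output falls by 5.78 %.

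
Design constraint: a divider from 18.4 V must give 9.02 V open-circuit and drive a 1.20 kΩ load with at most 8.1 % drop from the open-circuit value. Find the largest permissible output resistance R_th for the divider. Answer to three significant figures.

Loading drop = R_th/(R_th + R_L) ≤ 0.0810, so R_th ≤ R_L · ε/(1−ε) = 1.20 kΩ × 0.0810/0.9190 = 106 Ω.
(Any R1, R2 with R2/(R1+R2) = 0.490 and R1‖R2 ≤ 106 Ω will meet the spec.)

R_th ≤ 106 Ω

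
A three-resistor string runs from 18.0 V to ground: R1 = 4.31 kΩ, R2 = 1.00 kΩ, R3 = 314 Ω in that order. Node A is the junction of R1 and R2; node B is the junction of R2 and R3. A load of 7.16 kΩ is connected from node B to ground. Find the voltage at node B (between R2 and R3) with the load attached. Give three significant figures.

At node B, R3 is in parallel with the load: R3‖R_L = 300.8 Ω.
Below node A the resistance is R2 + (R3‖R_L) = 1301 Ω, so V_A = 18.0 × 1301/5611 = 4.173 V.
Then V_B = V_A × (R3‖R_L)/(R2 + R3‖R_L) = 4.173 × 300.8/1301 = 0.965 V.

V ≈ 0.965 V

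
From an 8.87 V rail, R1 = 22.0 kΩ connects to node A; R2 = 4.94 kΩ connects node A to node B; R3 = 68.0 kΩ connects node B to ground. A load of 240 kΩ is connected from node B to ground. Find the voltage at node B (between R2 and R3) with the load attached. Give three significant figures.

At node B, R3 is in parallel with the load: R3‖R_L = 52.99 kΩ.
Below node A the resistance is R2 + (R3‖R_L) = 57.93 kΩ, so V_A = 8.87 × 57.93/79.93 = 6.429 V.
Then V_B = V_A × (R3‖R_L)/(R2 + R3‖R_L) = 6.429 × 52.99/57.93 = 5.88 V.

V ≈ 5.88 V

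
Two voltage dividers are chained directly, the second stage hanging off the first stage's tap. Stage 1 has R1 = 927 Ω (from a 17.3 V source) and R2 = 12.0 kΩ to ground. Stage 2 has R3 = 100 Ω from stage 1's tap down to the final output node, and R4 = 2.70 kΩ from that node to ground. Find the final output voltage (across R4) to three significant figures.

Stage 2 presents R3+R4 = 2800 Ω as a load on stage 1's tap.
Stage 1's lower leg becomes R2‖(R3+R4) = 2270 Ω, so V_mid = 17.3 × 2270/3197 = 12.28 V.
Stage 2 is itself unloaded: V_out = V_mid × R4/(R3+R4) = 12.28 × 2700/2800 = 11.8 V.

V_out ≈ 11.8 V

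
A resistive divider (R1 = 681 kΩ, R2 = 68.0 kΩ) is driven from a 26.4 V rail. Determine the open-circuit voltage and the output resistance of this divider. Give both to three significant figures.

V_th is the open-circuit tap voltage: 26.4 × 68.0/(681 + 68.0) = 2.40 V.
With the supply zeroed, R1 and R2 appear in parallel from the tap: R_th = R1‖R2 = (681 × 68.0)/749.0 = 61.8 kΩ.

V_th = 2.40 V, R_th = 61.8 kΩ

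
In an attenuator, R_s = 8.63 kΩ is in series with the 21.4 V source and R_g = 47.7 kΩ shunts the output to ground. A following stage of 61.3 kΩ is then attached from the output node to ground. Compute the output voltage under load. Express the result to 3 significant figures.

V_out ≈ 16.2 V

The load sits in parallel with R_g: R_g‖R_L = (47.7 × 61.3) / (47.7 + 61.3) = 26.83 kΩ.
V_out = 21.4 × 26.83 / (8.63 + 26.83) = 21.4 × 26.83/35.46 = 16.2 V.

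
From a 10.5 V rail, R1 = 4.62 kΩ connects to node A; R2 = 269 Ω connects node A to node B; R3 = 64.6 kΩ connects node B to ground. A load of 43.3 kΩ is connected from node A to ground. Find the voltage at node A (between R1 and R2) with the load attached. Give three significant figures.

V ≈ 8.91 V

Below node A the series string R2+R3 = 64870 Ω sits in parallel with the 43300 Ω load: 25970 Ω.
V_A = 10.5 × 25970/(4620 + 25970) = 8.91 V.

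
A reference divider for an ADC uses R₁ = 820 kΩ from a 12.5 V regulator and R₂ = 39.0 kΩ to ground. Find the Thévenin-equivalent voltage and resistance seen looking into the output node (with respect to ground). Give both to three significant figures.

V_th = 0.568 V, R_th = 37.2 kΩ

V_th is the open-circuit tap voltage: 12.5 × 39.0/(820 + 39.0) = 0.568 V.
With the supply zeroed, R₁ and R₂ appear in parallel from the tap: R_th = R₁‖R₂ = (820 × 39.0)/859.0 = 37.2 kΩ.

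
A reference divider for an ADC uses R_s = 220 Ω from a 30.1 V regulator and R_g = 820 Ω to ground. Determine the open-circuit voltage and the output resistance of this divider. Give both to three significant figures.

V_th is the open-circuit tap voltage: 30.1 × 820/(220 + 820) = 23.7 V.
With the supply zeroed, R_s and R_g appear in parallel from the tap: R_th = R_s‖R_g = (220 × 820)/1040 = 173 Ω.

V_th = 23.7 V, R_th = 173 Ω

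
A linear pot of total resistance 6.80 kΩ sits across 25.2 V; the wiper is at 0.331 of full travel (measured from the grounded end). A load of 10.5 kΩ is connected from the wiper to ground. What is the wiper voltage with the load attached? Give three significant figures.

The wiper splits the pot into (1−α)R = 4.549 kΩ above and αR = 2.251 kΩ below.
Lower section ‖ load = 1.853 kΩ.
V_wiper = 25.2 × 1.853/(4.549 + 1.853) = 7.30 V.

V ≈ 7.30 V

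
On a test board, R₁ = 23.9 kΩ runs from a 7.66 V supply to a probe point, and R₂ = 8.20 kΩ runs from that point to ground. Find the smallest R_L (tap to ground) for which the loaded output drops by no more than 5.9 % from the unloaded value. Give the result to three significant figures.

R_L(min) ≈ 97.4 kΩ

Output resistance R_th = R₁‖R₂ = (23.9 × 8.20)/32.10 = 6.105 kΩ.
The fractional drop is R_th/(R_th + R_L); requiring this ≤ 0.0590 gives R_L ≥ R_th(1/0.0590 − 1) = 6.105 × 15.95 = 97.4 kΩ.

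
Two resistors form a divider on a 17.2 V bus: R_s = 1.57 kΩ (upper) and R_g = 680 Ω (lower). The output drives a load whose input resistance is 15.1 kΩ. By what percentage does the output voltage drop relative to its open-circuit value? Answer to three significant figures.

3.05 %

The divider's output (Thévenin) resistance is R_s‖R_g = 474.5 Ω.
Fractional drop under load = R_th/(R_th + R_L) = 474.5 / (474.5 + 15100) = 0.03047.
So the output falls by 3.05 %.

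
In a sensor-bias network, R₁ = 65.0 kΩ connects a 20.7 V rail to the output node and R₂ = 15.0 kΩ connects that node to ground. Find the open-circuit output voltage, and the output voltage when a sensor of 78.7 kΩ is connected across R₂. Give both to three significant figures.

Unloaded: 3.88 V; loaded: 3.36 V

Open-circuit: V = 20.7 × 15.0/(65.0 + 15.0) = 3.88 V.
With the load, R₂ becomes R₂‖R_L = 12.60 kΩ, so V = 20.7 × 12.60/77.60 = 3.36 V.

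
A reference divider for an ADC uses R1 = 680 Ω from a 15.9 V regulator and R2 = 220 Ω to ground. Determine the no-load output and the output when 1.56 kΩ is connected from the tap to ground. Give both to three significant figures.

Open-circuit: V = 15.9 × 220/(680 + 220) = 3.89 V.
With the load, R2 becomes R2‖R_L = 192.8 Ω, so V = 15.9 × 192.8/872.8 = 3.51 V.

Unloaded: 3.89 V; loaded: 3.51 V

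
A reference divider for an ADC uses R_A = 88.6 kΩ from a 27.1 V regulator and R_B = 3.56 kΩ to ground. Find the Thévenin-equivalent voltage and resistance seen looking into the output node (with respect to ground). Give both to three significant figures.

V_th is the open-circuit tap voltage: 27.1 × 3.56/(88.6 + 3.56) = 1.05 V.
With the supply zeroed, R_A and R_B appear in parallel from the tap: R_th = R_A‖R_B = (88.6 × 3.56)/92.16 = 3.42 kΩ.

V_th = 1.05 V, R_th = 3.42 kΩ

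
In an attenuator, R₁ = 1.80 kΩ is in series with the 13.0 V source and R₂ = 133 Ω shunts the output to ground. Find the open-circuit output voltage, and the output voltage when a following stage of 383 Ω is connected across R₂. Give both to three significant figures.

Open-circuit: V = 13.0 × 133/(1800 + 133) = 0.894 V.
With the load, R₂ becomes R₂‖R_L = 98.72 Ω, so V = 13.0 × 98.72/1899 = 0.676 V.

Unloaded: 0.894 V; loaded: 0.676 V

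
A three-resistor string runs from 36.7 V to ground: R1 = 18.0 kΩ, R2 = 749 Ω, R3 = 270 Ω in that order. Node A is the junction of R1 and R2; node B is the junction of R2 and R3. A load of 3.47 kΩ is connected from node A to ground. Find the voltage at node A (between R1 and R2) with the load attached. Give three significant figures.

V ≈ 1.54 V

Below node A the series string R2+R3 = 1019 Ω sits in parallel with the 3470 Ω load: 787.7 Ω.
V_A = 36.7 × 787.7/(18000 + 787.7) = 1.54 V.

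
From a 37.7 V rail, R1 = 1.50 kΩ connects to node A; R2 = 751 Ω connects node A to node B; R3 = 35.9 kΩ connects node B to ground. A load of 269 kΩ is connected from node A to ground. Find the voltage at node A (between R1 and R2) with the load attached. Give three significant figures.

V ≈ 36.0 V

Below node A the series string R2+R3 = 36650 Ω sits in parallel with the 269000 Ω load: 32260 Ω.
V_A = 37.7 × 32260/(1500 + 32260) = 36.0 V.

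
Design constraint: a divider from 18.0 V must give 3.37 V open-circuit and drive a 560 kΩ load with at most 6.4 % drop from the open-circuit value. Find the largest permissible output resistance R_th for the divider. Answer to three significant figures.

Loading drop = R_th/(R_th + R_L) ≤ 0.0640, so R_th ≤ R_L · ε/(1−ε) = 560 kΩ × 0.0640/0.9360 = 38.3 kΩ.
(Any R1, R2 with R2/(R1+R2) = 0.187 and R1‖R2 ≤ 38.3 kΩ will meet the spec.)

R_th ≤ 38.3 kΩ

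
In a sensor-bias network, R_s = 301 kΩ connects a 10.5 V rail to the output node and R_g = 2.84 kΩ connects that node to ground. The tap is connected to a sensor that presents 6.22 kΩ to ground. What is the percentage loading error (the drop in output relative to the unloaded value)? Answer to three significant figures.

Unloaded V = 10.5 × 2.84/303.8 = 0.09814 V.
Loaded: R_g‖R_L = 1.950 kΩ, giving V = 10.5 × 1.950/302.9 = 0.06758 V.
Drop = (0.09814 − 0.06758) / 0.09814 = 31.1 %.

31.1 %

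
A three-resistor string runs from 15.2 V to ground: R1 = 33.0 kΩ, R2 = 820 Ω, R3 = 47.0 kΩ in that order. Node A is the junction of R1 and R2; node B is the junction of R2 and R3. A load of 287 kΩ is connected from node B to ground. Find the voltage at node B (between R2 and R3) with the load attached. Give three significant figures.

At node B, R3 is in parallel with the load: R3‖R_L = 40390 Ω.
Below node A the resistance is R2 + (R3‖R_L) = 41210 Ω, so V_A = 15.2 × 41210/74210 = 8.440 V.
Then V_B = V_A × (R3‖R_L)/(R2 + R3‖R_L) = 8.440 × 40390/41210 = 8.27 V.

V ≈ 8.27 V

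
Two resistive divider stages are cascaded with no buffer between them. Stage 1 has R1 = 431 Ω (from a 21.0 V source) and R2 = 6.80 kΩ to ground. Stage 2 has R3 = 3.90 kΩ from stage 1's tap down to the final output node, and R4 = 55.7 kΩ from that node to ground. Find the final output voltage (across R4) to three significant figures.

Stage 2 presents R3+R4 = 59600 Ω as a load on stage 1's tap.
Stage 1's lower leg becomes R2‖(R3+R4) = 6104 Ω, so V_mid = 21.0 × 6104/6535 = 19.61 V.
Stage 2 is itself unloaded: V_out = V_mid × R4/(R3+R4) = 19.61 × 55700/59600 = 18.3 V.

V_out ≈ 18.3 V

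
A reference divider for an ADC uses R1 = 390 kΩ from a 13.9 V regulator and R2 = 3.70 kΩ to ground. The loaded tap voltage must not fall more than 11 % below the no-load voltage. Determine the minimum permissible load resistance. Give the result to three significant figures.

R_L(min) ≈ 29.7 kΩ

Output resistance R_th = R1‖R2 = (390 × 3.70)/393.7 = 3.665 kΩ.
The fractional drop is R_th/(R_th + R_L); requiring this ≤ 0.110 gives R_L ≥ R_th(1/0.110 − 1) = 3.665 × 8.091 = 29.7 kΩ.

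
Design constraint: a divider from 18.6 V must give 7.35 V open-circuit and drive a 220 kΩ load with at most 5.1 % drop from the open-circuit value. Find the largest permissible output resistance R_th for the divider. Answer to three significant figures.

R_th ≤ 11.8 kΩ

Loading drop = R_th/(R_th + R_L) ≤ 0.0510, so R_th ≤ R_L · ε/(1−ε) = 220 kΩ × 0.0510/0.9490 = 11.8 kΩ.
(Any R1, R2 with R2/(R1+R2) = 0.395 and R1‖R2 ≤ 11.8 kΩ will meet the spec.)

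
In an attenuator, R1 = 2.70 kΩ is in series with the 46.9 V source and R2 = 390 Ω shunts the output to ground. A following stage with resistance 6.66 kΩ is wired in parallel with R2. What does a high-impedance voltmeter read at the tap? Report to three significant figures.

V_out ≈ 5.63 V

The load sits in parallel with R2: R2‖R_L = (390 × 6660) / (390 + 6660) = 368.4 Ω.
V_out = 46.9 × 368.4 / (2700 + 368.4) = 46.9 × 368.4/3068 = 5.63 V.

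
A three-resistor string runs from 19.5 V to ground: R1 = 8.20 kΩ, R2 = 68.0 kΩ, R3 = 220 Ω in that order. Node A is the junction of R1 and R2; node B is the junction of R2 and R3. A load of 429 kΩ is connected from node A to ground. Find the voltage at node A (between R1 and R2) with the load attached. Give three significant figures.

Below node A the series string R2+R3 = 68220 Ω sits in parallel with the 429000 Ω load: 58860 Ω.
V_A = 19.5 × 58860/(8200 + 58860) = 17.1 V.

V ≈ 17.1 V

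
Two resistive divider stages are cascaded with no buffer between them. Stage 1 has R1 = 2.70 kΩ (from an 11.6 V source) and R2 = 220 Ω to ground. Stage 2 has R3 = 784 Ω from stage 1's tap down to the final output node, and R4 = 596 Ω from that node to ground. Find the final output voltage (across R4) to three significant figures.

Stage 2 presents R3+R4 = 1380 Ω as a load on stage 1's tap.
Stage 1's lower leg becomes R2‖(R3+R4) = 189.8 Ω, so V_mid = 11.6 × 189.8/2890 = 0.7617 V.
Stage 2 is itself unloaded: V_out = V_mid × R4/(R3+R4) = 0.7617 × 596/1380 = 0.329 V.

V_out ≈ 0.329 V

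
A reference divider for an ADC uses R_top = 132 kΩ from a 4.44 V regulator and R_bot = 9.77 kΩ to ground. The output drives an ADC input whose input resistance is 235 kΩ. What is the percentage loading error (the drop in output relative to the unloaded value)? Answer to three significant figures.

3.73 %

The divider's output (Thévenin) resistance is R_top‖R_bot = 9.097 kΩ.
Fractional drop under load = R_th/(R_th + R_L) = 9.097 / (9.097 + 235) = 0.03727.
So the output falls by 3.73 %.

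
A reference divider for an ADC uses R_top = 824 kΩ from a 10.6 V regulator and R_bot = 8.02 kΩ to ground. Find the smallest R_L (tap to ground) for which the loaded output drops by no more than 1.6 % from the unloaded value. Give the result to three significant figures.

R_L(min) ≈ 488 kΩ

Output resistance R_th = R_top‖R_bot = (824 × 8.02)/832.0 = 7.943 kΩ.
The fractional drop is R_th/(R_th + R_L); requiring this ≤ 0.0160 gives R_L ≥ R_th(1/0.0160 − 1) = 7.943 × 61.50 = 488 kΩ.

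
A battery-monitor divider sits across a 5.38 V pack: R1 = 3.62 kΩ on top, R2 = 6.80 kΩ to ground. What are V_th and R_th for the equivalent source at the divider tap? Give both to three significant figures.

V_th = 3.51 V, R_th = 2.36 kΩ

V_th is the open-circuit tap voltage: 5.38 × 6.80/(3.62 + 6.80) = 3.51 V.
With the supply zeroed, R1 and R2 appear in parallel from the tap: R_th = R1‖R2 = (3.62 × 6.80)/10.42 = 2.36 kΩ.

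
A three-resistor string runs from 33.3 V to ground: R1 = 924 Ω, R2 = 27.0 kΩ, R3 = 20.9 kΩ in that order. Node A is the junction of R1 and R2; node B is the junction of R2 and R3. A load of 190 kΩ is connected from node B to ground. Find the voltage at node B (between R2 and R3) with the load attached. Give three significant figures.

At node B, R3 is in parallel with the load: R3‖R_L = 18830 Ω.
Below node A the resistance is R2 + (R3‖R_L) = 45830 Ω, so V_A = 33.3 × 45830/46750 = 32.64 V.
Then V_B = V_A × (R3‖R_L)/(R2 + R3‖R_L) = 32.64 × 18830/45830 = 13.4 V.

V ≈ 13.4 V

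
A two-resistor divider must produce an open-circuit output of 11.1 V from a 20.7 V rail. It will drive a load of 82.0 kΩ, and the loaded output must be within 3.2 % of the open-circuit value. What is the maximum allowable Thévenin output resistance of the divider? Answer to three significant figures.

R_th ≤ 2.71 kΩ

Loading drop = R_th/(R_th + R_L) ≤ 0.0320, so R_th ≤ R_L · ε/(1−ε) = 82.0 kΩ × 0.0320/0.9680 = 2.71 kΩ.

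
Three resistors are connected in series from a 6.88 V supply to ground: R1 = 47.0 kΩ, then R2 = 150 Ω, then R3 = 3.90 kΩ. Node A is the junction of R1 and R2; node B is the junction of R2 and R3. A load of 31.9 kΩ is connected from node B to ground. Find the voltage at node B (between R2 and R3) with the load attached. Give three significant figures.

V ≈ 0.472 V

At node B, R3 is in parallel with the load: R3‖R_L = 3475 Ω.
Below node A the resistance is R2 + (R3‖R_L) = 3625 Ω, so V_A = 6.88 × 3625/50630 = 0.4927 V.
Then V_B = V_A × (R3‖R_L)/(R2 + R3‖R_L) = 0.4927 × 3475/3625 = 0.472 V.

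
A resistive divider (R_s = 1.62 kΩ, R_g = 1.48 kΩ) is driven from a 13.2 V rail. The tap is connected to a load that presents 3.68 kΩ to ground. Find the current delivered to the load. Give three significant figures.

I_L ≈ 1.42 mA

R_g‖R_L = 1.056 kΩ; V_out = 13.2 × 1.056/2.676 = 5.207 V.
I_L = V_out / R_L = 5.207 / 3.68 kΩ = 1.42 mA.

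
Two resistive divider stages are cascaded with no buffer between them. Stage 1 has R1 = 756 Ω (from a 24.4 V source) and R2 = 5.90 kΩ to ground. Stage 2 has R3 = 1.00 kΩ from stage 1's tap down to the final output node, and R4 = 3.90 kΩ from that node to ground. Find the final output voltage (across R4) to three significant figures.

Stage 2 presents R3+R4 = 4900 Ω as a load on stage 1's tap.
Stage 1's lower leg becomes R2‖(R3+R4) = 2677 Ω, so V_mid = 24.4 × 2677/3433 = 19.03 V.
Stage 2 is itself unloaded: V_out = V_mid × R4/(R3+R4) = 19.03 × 3900/4900 = 15.1 V.

V_out ≈ 15.1 V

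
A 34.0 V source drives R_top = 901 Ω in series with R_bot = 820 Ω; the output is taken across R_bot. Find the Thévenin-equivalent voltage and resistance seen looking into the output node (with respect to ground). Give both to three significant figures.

V_th = 16.2 V, R_th = 429 Ω

V_th is the open-circuit tap voltage: 34.0 × 820/(901 + 820) = 16.2 V.
With the supply zeroed, R_top and R_bot appear in parallel from the tap: R_th = R_top‖R_bot = (901 × 820)/1721 = 429 Ω.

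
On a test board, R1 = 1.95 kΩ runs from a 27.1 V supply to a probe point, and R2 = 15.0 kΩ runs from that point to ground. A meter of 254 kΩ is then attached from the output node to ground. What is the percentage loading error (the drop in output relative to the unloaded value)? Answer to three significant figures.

0.675 %

The divider's output (Thévenin) resistance is R1‖R2 = 1.726 kΩ.
Fractional drop under load = R_th/(R_th + R_L) = 1.726 / (1.726 + 254) = 0.006748.
So the output falls by 0.675 %.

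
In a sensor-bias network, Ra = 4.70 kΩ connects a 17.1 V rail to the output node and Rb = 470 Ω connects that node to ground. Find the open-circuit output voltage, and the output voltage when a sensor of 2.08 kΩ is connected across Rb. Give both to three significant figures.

Unloaded: 1.55 V; loaded: 1.29 V

Open-circuit: V = 17.1 × 470/(4700 + 470) = 1.55 V.
With the load, Rb becomes Rb‖R_L = 383.4 Ω, so V = 17.1 × 383.4/5083 = 1.29 V.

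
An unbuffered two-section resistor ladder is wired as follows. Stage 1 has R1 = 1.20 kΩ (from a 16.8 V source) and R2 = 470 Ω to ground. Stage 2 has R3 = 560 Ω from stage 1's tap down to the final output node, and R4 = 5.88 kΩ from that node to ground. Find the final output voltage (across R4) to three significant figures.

Stage 2 presents R3+R4 = 6440 Ω as a load on stage 1's tap.
Stage 1's lower leg becomes R2‖(R3+R4) = 438.0 Ω, so V_mid = 16.8 × 438.0/1638 = 4.493 V.
Stage 2 is itself unloaded: V_out = V_mid × R4/(R3+R4) = 4.493 × 5880/6440 = 4.10 V.

V_out ≈ 4.10 V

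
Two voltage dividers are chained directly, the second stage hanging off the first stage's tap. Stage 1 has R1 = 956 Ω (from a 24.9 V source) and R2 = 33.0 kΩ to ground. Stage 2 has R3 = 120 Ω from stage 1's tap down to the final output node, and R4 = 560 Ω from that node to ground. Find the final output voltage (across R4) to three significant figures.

V_out ≈ 8.42 V

Stage 2 presents R3+R4 = 680.0 Ω as a load on stage 1's tap.
Stage 1's lower leg becomes R2‖(R3+R4) = 666.3 Ω, so V_mid = 24.9 × 666.3/1622 = 10.23 V.
Stage 2 is itself unloaded: V_out = V_mid × R4/(R3+R4) = 10.23 × 560/680.0 = 8.42 V.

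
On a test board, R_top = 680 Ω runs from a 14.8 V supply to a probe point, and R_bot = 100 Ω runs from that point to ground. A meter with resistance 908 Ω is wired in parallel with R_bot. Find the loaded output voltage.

The load sits in parallel with R_bot: R_bot‖R_L = (100 × 908) / (100 + 908) = 90.08 Ω.
V_out = 14.8 × 90.08 / (680 + 90.08) = 14.8 × 90.08/770.1 = 1.73 V.

V_out ≈ 1.73 V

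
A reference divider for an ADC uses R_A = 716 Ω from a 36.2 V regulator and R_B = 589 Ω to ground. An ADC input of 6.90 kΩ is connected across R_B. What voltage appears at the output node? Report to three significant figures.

V_out ≈ 15.6 V

The load sits in parallel with R_B: R_B‖R_L = (589 × 6900) / (589 + 6900) = 542.7 Ω.
V_out = 36.2 × 542.7 / (716 + 542.7) = 36.2 × 542.7/1259 = 15.6 V.
(Unloaded it would have been 16.3 V.)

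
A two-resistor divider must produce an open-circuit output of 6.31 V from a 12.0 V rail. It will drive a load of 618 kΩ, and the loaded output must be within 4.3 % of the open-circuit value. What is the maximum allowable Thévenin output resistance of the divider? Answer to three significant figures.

R_th ≤ 27.8 kΩ

Loading drop = R_th/(R_th + R_L) ≤ 0.0430, so R_th ≤ R_L · ε/(1−ε) = 618 kΩ × 0.0430/0.9570 = 27.8 kΩ.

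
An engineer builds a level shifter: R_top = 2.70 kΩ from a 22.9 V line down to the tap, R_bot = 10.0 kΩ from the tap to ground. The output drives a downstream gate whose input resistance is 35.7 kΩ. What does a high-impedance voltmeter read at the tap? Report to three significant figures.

The load sits in parallel with R_bot: R_bot‖R_L = (10.0 × 35.7) / (10.0 + 35.7) = 7.812 kΩ.
V_out = 22.9 × 7.812 / (2.70 + 7.812) = 22.9 × 7.812/10.51 = 17.0 V.
(Unloaded it would have been 18.0 V.)

V_out ≈ 17.0 V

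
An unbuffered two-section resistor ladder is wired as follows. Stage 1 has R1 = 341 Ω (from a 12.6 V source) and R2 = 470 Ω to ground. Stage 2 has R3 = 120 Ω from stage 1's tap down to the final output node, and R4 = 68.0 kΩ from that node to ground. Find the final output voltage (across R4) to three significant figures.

V_out ≈ 7.27 V

Stage 2 presents R3+R4 = 68120 Ω as a load on stage 1's tap.
Stage 1's lower leg becomes R2‖(R3+R4) = 466.8 Ω, so V_mid = 12.6 × 466.8/807.8 = 7.281 V.
Stage 2 is itself unloaded: V_out = V_mid × R4/(R3+R4) = 7.281 × 68000/68120 = 7.27 V.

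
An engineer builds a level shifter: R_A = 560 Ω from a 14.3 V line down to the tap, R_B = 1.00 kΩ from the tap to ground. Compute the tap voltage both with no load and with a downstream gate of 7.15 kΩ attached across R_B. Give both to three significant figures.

Open-circuit: V = 14.3 × 1000/(560 + 1000) = 9.17 V.
With the load, R_B becomes R_B‖R_L = 877.3 Ω, so V = 14.3 × 877.3/1437 = 8.73 V.

Unloaded: 9.17 V; loaded: 8.73 V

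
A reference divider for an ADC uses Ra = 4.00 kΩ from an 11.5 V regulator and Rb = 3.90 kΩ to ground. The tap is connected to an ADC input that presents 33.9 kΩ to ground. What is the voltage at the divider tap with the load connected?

The load sits in parallel with Rb: Rb‖R_L = (3.90 × 33.9) / (3.90 + 33.9) = 3.498 kΩ.
V_out = 11.5 × 3.498 / (4.00 + 3.498) = 11.5 × 3.498/7.498 = 5.36 V.

V_out ≈ 5.36 V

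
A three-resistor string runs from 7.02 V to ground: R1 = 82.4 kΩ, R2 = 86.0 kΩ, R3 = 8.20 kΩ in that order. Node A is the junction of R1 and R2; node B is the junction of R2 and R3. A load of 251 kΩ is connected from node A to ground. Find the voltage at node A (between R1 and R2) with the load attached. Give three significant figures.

Below node A the series string R2+R3 = 94.20 kΩ sits in parallel with the 251 kΩ load: 68.49 kΩ.
V_A = 7.02 × 68.49/(82.4 + 68.49) = 3.19 V.

V ≈ 3.19 V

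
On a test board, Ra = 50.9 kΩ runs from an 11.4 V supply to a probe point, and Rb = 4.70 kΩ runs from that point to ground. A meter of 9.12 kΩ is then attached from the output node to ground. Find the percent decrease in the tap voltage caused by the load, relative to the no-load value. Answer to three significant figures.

Unloaded V = 11.4 × 4.70/55.60 = 0.9637 V.
Loaded: Rb‖R_L = 3.102 kΩ, giving V = 11.4 × 3.102/54.00 = 0.6548 V.
Drop = (0.9637 − 0.6548) / 0.9637 = 32.1 %.

32.1 %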